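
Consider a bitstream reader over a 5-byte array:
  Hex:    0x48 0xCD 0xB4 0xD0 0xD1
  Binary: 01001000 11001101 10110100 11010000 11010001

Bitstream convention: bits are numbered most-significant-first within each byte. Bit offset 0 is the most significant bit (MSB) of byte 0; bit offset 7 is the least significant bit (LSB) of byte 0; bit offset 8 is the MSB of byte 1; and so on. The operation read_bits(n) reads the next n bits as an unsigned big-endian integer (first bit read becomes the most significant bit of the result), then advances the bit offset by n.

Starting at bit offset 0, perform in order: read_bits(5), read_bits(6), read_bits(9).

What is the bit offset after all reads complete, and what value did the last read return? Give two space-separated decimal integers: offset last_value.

Read 1: bits[0:5] width=5 -> value=9 (bin 01001); offset now 5 = byte 0 bit 5; 35 bits remain
Read 2: bits[5:11] width=6 -> value=6 (bin 000110); offset now 11 = byte 1 bit 3; 29 bits remain
Read 3: bits[11:20] width=9 -> value=219 (bin 011011011); offset now 20 = byte 2 bit 4; 20 bits remain

Answer: 20 219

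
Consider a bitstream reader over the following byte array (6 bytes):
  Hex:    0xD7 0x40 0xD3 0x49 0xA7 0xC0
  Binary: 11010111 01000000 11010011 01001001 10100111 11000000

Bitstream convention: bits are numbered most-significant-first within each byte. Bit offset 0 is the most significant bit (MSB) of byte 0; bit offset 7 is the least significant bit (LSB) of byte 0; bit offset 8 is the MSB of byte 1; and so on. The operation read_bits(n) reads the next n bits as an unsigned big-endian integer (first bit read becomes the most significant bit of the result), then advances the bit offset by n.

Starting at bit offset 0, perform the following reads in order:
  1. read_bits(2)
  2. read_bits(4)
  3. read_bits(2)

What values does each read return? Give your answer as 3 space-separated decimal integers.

Read 1: bits[0:2] width=2 -> value=3 (bin 11); offset now 2 = byte 0 bit 2; 46 bits remain
Read 2: bits[2:6] width=4 -> value=5 (bin 0101); offset now 6 = byte 0 bit 6; 42 bits remain
Read 3: bits[6:8] width=2 -> value=3 (bin 11); offset now 8 = byte 1 bit 0; 40 bits remain

Answer: 3 5 3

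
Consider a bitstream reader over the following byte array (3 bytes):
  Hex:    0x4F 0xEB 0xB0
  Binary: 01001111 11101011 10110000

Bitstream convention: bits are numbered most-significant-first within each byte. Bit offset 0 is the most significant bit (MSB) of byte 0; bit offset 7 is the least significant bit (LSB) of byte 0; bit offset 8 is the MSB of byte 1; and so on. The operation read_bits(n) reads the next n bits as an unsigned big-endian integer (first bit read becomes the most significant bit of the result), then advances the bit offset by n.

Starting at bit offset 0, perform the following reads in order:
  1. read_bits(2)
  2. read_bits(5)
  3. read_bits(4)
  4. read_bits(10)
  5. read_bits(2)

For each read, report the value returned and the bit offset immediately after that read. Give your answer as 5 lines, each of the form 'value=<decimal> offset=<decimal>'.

Read 1: bits[0:2] width=2 -> value=1 (bin 01); offset now 2 = byte 0 bit 2; 22 bits remain
Read 2: bits[2:7] width=5 -> value=7 (bin 00111); offset now 7 = byte 0 bit 7; 17 bits remain
Read 3: bits[7:11] width=4 -> value=15 (bin 1111); offset now 11 = byte 1 bit 3; 13 bits remain
Read 4: bits[11:21] width=10 -> value=374 (bin 0101110110); offset now 21 = byte 2 bit 5; 3 bits remain
Read 5: bits[21:23] width=2 -> value=0 (bin 00); offset now 23 = byte 2 bit 7; 1 bits remain

Answer: value=1 offset=2
value=7 offset=7
value=15 offset=11
value=374 offset=21
value=0 offset=23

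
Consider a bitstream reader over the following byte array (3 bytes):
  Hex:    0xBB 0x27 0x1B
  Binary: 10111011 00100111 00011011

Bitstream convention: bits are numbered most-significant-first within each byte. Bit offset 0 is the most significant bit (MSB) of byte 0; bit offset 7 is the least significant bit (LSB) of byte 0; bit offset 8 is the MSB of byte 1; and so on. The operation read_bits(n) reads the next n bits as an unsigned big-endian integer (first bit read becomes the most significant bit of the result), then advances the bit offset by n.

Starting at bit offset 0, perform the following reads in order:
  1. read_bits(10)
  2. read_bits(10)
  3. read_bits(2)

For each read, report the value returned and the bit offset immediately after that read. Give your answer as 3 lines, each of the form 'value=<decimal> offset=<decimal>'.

Read 1: bits[0:10] width=10 -> value=748 (bin 1011101100); offset now 10 = byte 1 bit 2; 14 bits remain
Read 2: bits[10:20] width=10 -> value=625 (bin 1001110001); offset now 20 = byte 2 bit 4; 4 bits remain
Read 3: bits[20:22] width=2 -> value=2 (bin 10); offset now 22 = byte 2 bit 6; 2 bits remain

Answer: value=748 offset=10
value=625 offset=20
value=2 offset=22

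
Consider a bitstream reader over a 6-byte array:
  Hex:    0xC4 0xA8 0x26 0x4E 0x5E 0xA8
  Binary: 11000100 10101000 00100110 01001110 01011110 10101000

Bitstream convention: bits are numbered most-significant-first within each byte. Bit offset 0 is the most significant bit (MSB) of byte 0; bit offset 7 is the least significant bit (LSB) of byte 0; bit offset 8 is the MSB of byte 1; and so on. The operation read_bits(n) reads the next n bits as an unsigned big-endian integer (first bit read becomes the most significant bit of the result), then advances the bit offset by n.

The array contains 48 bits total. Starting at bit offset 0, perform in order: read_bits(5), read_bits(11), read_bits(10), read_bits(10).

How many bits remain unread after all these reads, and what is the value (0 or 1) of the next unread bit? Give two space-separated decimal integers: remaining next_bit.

Read 1: bits[0:5] width=5 -> value=24 (bin 11000); offset now 5 = byte 0 bit 5; 43 bits remain
Read 2: bits[5:16] width=11 -> value=1192 (bin 10010101000); offset now 16 = byte 2 bit 0; 32 bits remain
Read 3: bits[16:26] width=10 -> value=153 (bin 0010011001); offset now 26 = byte 3 bit 2; 22 bits remain
Read 4: bits[26:36] width=10 -> value=229 (bin 0011100101); offset now 36 = byte 4 bit 4; 12 bits remain

Answer: 12 1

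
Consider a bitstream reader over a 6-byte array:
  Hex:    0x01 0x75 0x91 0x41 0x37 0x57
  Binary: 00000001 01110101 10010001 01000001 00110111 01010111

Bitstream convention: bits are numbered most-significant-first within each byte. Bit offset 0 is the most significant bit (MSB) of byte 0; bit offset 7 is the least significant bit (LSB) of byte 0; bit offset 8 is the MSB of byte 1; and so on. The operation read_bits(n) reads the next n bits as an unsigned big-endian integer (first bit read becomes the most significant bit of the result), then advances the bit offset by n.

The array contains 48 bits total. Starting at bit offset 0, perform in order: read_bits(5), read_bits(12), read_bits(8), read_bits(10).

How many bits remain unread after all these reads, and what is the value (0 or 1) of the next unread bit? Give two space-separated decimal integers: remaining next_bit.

Answer: 13 1

Derivation:
Read 1: bits[0:5] width=5 -> value=0 (bin 00000); offset now 5 = byte 0 bit 5; 43 bits remain
Read 2: bits[5:17] width=12 -> value=747 (bin 001011101011); offset now 17 = byte 2 bit 1; 31 bits remain
Read 3: bits[17:25] width=8 -> value=34 (bin 00100010); offset now 25 = byte 3 bit 1; 23 bits remain
Read 4: bits[25:35] width=10 -> value=521 (bin 1000001001); offset now 35 = byte 4 bit 3; 13 bits remain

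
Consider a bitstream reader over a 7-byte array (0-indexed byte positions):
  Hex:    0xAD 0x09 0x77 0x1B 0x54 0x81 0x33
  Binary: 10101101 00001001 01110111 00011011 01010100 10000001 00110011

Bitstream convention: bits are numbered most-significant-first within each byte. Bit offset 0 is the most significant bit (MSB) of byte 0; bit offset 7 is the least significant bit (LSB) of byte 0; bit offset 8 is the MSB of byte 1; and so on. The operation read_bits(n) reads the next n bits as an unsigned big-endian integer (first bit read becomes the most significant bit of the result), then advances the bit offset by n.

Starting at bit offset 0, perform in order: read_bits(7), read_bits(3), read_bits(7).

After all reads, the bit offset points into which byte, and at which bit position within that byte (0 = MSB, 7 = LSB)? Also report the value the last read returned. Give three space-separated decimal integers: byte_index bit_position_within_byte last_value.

Answer: 2 1 18

Derivation:
Read 1: bits[0:7] width=7 -> value=86 (bin 1010110); offset now 7 = byte 0 bit 7; 49 bits remain
Read 2: bits[7:10] width=3 -> value=4 (bin 100); offset now 10 = byte 1 bit 2; 46 bits remain
Read 3: bits[10:17] width=7 -> value=18 (bin 0010010); offset now 17 = byte 2 bit 1; 39 bits remain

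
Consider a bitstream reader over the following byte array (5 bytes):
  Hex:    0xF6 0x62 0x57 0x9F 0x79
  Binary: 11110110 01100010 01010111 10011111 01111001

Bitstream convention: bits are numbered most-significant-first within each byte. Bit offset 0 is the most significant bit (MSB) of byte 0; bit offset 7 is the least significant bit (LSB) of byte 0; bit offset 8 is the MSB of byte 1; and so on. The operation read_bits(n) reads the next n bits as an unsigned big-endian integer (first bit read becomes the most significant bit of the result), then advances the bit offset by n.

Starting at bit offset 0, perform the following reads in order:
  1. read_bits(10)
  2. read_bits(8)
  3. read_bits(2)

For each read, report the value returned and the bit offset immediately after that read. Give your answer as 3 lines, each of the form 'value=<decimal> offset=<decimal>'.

Answer: value=985 offset=10
value=137 offset=18
value=1 offset=20

Derivation:
Read 1: bits[0:10] width=10 -> value=985 (bin 1111011001); offset now 10 = byte 1 bit 2; 30 bits remain
Read 2: bits[10:18] width=8 -> value=137 (bin 10001001); offset now 18 = byte 2 bit 2; 22 bits remain
Read 3: bits[18:20] width=2 -> value=1 (bin 01); offset now 20 = byte 2 bit 4; 20 bits remain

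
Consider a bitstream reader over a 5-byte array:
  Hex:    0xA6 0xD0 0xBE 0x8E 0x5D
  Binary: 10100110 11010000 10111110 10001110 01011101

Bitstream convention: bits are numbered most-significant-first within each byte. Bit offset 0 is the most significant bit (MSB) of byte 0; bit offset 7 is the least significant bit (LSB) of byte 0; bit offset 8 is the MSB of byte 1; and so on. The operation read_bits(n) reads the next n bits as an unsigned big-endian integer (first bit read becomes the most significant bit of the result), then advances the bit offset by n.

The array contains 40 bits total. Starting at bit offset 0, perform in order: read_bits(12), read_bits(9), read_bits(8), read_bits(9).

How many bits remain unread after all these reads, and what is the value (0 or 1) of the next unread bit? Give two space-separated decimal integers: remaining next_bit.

Read 1: bits[0:12] width=12 -> value=2669 (bin 101001101101); offset now 12 = byte 1 bit 4; 28 bits remain
Read 2: bits[12:21] width=9 -> value=23 (bin 000010111); offset now 21 = byte 2 bit 5; 19 bits remain
Read 3: bits[21:29] width=8 -> value=209 (bin 11010001); offset now 29 = byte 3 bit 5; 11 bits remain
Read 4: bits[29:38] width=9 -> value=407 (bin 110010111); offset now 38 = byte 4 bit 6; 2 bits remain

Answer: 2 0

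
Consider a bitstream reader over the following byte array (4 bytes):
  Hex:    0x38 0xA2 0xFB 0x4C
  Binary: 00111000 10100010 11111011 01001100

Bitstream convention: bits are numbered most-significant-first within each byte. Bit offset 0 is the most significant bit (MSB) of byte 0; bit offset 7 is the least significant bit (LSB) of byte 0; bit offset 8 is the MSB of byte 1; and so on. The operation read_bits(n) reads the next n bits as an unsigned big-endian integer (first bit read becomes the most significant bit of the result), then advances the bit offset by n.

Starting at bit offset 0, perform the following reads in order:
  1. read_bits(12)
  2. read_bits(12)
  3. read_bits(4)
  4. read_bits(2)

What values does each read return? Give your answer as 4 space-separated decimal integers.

Read 1: bits[0:12] width=12 -> value=906 (bin 001110001010); offset now 12 = byte 1 bit 4; 20 bits remain
Read 2: bits[12:24] width=12 -> value=763 (bin 001011111011); offset now 24 = byte 3 bit 0; 8 bits remain
Read 3: bits[24:28] width=4 -> value=4 (bin 0100); offset now 28 = byte 3 bit 4; 4 bits remain
Read 4: bits[28:30] width=2 -> value=3 (bin 11); offset now 30 = byte 3 bit 6; 2 bits remain

Answer: 906 763 4 3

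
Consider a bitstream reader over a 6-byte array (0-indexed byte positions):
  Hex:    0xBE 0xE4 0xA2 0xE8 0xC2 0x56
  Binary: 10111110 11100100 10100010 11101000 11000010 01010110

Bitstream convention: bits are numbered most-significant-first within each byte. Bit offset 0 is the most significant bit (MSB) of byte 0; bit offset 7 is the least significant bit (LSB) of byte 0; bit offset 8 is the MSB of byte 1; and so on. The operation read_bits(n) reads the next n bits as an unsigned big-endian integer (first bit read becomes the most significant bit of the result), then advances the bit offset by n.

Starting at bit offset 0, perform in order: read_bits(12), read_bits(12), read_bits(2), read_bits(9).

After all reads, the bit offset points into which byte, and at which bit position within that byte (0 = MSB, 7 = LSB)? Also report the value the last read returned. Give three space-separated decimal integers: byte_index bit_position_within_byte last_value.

Read 1: bits[0:12] width=12 -> value=3054 (bin 101111101110); offset now 12 = byte 1 bit 4; 36 bits remain
Read 2: bits[12:24] width=12 -> value=1186 (bin 010010100010); offset now 24 = byte 3 bit 0; 24 bits remain
Read 3: bits[24:26] width=2 -> value=3 (bin 11); offset now 26 = byte 3 bit 2; 22 bits remain
Read 4: bits[26:35] width=9 -> value=326 (bin 101000110); offset now 35 = byte 4 bit 3; 13 bits remain

Answer: 4 3 326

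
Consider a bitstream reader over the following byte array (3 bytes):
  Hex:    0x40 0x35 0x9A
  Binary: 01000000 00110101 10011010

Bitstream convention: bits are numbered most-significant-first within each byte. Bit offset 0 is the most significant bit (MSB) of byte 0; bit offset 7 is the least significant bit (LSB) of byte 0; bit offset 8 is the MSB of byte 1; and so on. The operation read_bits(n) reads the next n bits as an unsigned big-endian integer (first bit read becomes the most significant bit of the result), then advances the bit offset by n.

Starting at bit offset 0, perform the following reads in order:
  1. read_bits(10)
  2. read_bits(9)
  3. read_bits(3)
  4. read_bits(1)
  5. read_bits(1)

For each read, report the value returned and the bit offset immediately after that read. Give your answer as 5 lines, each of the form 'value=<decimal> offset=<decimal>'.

Read 1: bits[0:10] width=10 -> value=256 (bin 0100000000); offset now 10 = byte 1 bit 2; 14 bits remain
Read 2: bits[10:19] width=9 -> value=428 (bin 110101100); offset now 19 = byte 2 bit 3; 5 bits remain
Read 3: bits[19:22] width=3 -> value=6 (bin 110); offset now 22 = byte 2 bit 6; 2 bits remain
Read 4: bits[22:23] width=1 -> value=1 (bin 1); offset now 23 = byte 2 bit 7; 1 bits remain
Read 5: bits[23:24] width=1 -> value=0 (bin 0); offset now 24 = byte 3 bit 0; 0 bits remain

Answer: value=256 offset=10
value=428 offset=19
value=6 offset=22
value=1 offset=23
value=0 offset=24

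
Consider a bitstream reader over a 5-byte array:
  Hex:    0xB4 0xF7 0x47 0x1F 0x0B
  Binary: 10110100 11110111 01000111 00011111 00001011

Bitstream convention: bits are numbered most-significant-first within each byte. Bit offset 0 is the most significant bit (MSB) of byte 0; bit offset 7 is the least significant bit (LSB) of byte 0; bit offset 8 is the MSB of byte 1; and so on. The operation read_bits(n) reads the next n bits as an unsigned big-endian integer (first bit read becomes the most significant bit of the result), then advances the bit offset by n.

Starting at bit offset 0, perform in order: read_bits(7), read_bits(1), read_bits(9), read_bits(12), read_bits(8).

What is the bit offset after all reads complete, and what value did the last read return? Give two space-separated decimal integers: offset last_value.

Read 1: bits[0:7] width=7 -> value=90 (bin 1011010); offset now 7 = byte 0 bit 7; 33 bits remain
Read 2: bits[7:8] width=1 -> value=0 (bin 0); offset now 8 = byte 1 bit 0; 32 bits remain
Read 3: bits[8:17] width=9 -> value=494 (bin 111101110); offset now 17 = byte 2 bit 1; 23 bits remain
Read 4: bits[17:29] width=12 -> value=2275 (bin 100011100011); offset now 29 = byte 3 bit 5; 11 bits remain
Read 5: bits[29:37] width=8 -> value=225 (bin 11100001); offset now 37 = byte 4 bit 5; 3 bits remain

Answer: 37 225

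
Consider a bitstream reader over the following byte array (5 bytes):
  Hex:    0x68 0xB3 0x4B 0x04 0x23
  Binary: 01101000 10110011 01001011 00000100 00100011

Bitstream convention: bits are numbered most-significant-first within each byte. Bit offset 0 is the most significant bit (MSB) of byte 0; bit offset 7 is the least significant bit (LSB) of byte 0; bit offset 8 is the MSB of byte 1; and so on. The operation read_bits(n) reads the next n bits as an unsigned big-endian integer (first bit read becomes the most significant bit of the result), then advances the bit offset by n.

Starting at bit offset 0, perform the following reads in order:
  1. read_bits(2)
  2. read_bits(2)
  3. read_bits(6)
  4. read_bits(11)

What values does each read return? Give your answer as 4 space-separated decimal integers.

Read 1: bits[0:2] width=2 -> value=1 (bin 01); offset now 2 = byte 0 bit 2; 38 bits remain
Read 2: bits[2:4] width=2 -> value=2 (bin 10); offset now 4 = byte 0 bit 4; 36 bits remain
Read 3: bits[4:10] width=6 -> value=34 (bin 100010); offset now 10 = byte 1 bit 2; 30 bits remain
Read 4: bits[10:21] width=11 -> value=1641 (bin 11001101001); offset now 21 = byte 2 bit 5; 19 bits remain

Answer: 1 2 34 1641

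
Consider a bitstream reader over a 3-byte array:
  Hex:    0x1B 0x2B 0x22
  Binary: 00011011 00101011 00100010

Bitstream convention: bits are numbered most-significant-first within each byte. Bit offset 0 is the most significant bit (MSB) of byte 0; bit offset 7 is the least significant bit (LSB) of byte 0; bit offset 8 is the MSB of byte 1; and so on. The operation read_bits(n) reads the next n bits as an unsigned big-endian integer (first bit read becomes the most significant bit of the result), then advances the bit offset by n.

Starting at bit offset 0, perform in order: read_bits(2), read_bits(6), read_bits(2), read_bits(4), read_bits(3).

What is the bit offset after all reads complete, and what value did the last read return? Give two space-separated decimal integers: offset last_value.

Read 1: bits[0:2] width=2 -> value=0 (bin 00); offset now 2 = byte 0 bit 2; 22 bits remain
Read 2: bits[2:8] width=6 -> value=27 (bin 011011); offset now 8 = byte 1 bit 0; 16 bits remain
Read 3: bits[8:10] width=2 -> value=0 (bin 00); offset now 10 = byte 1 bit 2; 14 bits remain
Read 4: bits[10:14] width=4 -> value=10 (bin 1010); offset now 14 = byte 1 bit 6; 10 bits remain
Read 5: bits[14:17] width=3 -> value=6 (bin 110); offset now 17 = byte 2 bit 1; 7 bits remain

Answer: 17 6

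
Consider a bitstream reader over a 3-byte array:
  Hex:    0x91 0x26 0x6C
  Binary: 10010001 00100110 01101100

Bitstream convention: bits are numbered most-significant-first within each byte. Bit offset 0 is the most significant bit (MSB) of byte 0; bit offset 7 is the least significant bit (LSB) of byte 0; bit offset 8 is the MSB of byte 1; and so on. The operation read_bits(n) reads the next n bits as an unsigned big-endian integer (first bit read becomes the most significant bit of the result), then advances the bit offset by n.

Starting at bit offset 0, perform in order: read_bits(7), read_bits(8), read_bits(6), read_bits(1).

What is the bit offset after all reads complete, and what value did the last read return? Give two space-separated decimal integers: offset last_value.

Answer: 22 1

Derivation:
Read 1: bits[0:7] width=7 -> value=72 (bin 1001000); offset now 7 = byte 0 bit 7; 17 bits remain
Read 2: bits[7:15] width=8 -> value=147 (bin 10010011); offset now 15 = byte 1 bit 7; 9 bits remain
Read 3: bits[15:21] width=6 -> value=13 (bin 001101); offset now 21 = byte 2 bit 5; 3 bits remain
Read 4: bits[21:22] width=1 -> value=1 (bin 1); offset now 22 = byte 2 bit 6; 2 bits remain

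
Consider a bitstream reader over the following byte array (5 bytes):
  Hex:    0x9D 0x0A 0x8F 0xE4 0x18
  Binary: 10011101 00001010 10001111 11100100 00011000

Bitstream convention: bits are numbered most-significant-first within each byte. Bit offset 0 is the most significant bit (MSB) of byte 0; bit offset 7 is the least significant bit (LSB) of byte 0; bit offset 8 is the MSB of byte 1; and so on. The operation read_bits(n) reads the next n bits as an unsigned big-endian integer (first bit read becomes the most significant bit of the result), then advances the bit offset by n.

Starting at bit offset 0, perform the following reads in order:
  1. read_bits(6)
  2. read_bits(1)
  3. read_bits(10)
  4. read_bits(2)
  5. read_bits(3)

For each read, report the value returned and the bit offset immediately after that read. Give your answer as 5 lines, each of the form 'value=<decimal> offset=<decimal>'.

Answer: value=39 offset=6
value=0 offset=7
value=533 offset=17
value=0 offset=19
value=3 offset=22

Derivation:
Read 1: bits[0:6] width=6 -> value=39 (bin 100111); offset now 6 = byte 0 bit 6; 34 bits remain
Read 2: bits[6:7] width=1 -> value=0 (bin 0); offset now 7 = byte 0 bit 7; 33 bits remain
Read 3: bits[7:17] width=10 -> value=533 (bin 1000010101); offset now 17 = byte 2 bit 1; 23 bits remain
Read 4: bits[17:19] width=2 -> value=0 (bin 00); offset now 19 = byte 2 bit 3; 21 bits remain
Read 5: bits[19:22] width=3 -> value=3 (bin 011); offset now 22 = byte 2 bit 6; 18 bits remain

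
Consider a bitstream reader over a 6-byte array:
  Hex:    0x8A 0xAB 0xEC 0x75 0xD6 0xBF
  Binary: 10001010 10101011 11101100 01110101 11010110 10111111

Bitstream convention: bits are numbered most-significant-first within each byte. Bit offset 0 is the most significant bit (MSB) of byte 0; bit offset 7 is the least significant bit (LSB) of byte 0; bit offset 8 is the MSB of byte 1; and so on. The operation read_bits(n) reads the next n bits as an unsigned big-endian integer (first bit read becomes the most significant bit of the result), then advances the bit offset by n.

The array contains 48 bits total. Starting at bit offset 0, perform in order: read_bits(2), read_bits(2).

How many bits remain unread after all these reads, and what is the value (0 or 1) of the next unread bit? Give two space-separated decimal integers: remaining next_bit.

Answer: 44 1

Derivation:
Read 1: bits[0:2] width=2 -> value=2 (bin 10); offset now 2 = byte 0 bit 2; 46 bits remain
Read 2: bits[2:4] width=2 -> value=0 (bin 00); offset now 4 = byte 0 bit 4; 44 bits remain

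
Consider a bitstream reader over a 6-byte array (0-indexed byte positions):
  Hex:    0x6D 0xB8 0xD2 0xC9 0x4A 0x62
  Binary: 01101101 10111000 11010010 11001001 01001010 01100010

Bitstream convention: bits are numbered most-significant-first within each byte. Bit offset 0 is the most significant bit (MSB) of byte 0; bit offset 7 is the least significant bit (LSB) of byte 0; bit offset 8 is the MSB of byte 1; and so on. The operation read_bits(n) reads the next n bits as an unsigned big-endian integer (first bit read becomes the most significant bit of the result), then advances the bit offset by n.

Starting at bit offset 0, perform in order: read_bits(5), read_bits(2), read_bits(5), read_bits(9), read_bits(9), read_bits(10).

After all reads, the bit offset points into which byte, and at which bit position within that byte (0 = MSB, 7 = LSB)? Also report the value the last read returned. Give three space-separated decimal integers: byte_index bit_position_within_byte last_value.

Answer: 5 0 330

Derivation:
Read 1: bits[0:5] width=5 -> value=13 (bin 01101); offset now 5 = byte 0 bit 5; 43 bits remain
Read 2: bits[5:7] width=2 -> value=2 (bin 10); offset now 7 = byte 0 bit 7; 41 bits remain
Read 3: bits[7:12] width=5 -> value=27 (bin 11011); offset now 12 = byte 1 bit 4; 36 bits remain
Read 4: bits[12:21] width=9 -> value=282 (bin 100011010); offset now 21 = byte 2 bit 5; 27 bits remain
Read 5: bits[21:30] width=9 -> value=178 (bin 010110010); offset now 30 = byte 3 bit 6; 18 bits remain
Read 6: bits[30:40] width=10 -> value=330 (bin 0101001010); offset now 40 = byte 5 bit 0; 8 bits remain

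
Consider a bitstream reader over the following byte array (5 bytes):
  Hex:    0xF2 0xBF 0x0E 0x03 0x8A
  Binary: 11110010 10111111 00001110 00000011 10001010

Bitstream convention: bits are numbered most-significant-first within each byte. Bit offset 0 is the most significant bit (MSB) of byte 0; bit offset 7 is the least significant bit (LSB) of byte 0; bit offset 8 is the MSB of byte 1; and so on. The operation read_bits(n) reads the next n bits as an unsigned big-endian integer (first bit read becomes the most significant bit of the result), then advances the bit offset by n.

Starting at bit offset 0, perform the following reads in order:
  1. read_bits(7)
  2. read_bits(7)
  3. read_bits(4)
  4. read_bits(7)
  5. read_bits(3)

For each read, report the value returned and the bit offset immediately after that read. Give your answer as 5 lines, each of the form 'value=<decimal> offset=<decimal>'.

Answer: value=121 offset=7
value=47 offset=14
value=12 offset=18
value=28 offset=25
value=0 offset=28

Derivation:
Read 1: bits[0:7] width=7 -> value=121 (bin 1111001); offset now 7 = byte 0 bit 7; 33 bits remain
Read 2: bits[7:14] width=7 -> value=47 (bin 0101111); offset now 14 = byte 1 bit 6; 26 bits remain
Read 3: bits[14:18] width=4 -> value=12 (bin 1100); offset now 18 = byte 2 bit 2; 22 bits remain
Read 4: bits[18:25] width=7 -> value=28 (bin 0011100); offset now 25 = byte 3 bit 1; 15 bits remain
Read 5: bits[25:28] width=3 -> value=0 (bin 000); offset now 28 = byte 3 bit 4; 12 bits remain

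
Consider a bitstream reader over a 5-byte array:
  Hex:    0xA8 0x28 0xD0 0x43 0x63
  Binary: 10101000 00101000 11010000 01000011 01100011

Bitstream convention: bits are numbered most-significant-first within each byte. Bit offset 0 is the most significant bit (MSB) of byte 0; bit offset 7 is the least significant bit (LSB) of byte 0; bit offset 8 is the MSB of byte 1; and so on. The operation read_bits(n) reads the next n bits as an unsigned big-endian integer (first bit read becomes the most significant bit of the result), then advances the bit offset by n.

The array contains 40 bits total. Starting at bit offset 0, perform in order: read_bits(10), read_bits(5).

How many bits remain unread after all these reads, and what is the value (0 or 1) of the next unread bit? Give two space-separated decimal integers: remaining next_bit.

Answer: 25 0

Derivation:
Read 1: bits[0:10] width=10 -> value=672 (bin 1010100000); offset now 10 = byte 1 bit 2; 30 bits remain
Read 2: bits[10:15] width=5 -> value=20 (bin 10100); offset now 15 = byte 1 bit 7; 25 bits remain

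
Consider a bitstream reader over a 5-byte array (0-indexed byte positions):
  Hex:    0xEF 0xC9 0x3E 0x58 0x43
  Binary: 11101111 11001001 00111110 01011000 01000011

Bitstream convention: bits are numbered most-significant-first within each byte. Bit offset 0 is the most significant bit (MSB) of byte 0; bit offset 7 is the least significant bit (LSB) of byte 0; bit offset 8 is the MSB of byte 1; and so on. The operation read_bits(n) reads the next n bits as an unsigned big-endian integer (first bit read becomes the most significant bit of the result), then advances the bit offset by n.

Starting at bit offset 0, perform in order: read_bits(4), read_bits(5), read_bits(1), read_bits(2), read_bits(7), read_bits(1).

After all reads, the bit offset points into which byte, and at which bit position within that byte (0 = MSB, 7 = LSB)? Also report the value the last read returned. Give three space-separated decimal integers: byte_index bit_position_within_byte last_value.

Answer: 2 4 1

Derivation:
Read 1: bits[0:4] width=4 -> value=14 (bin 1110); offset now 4 = byte 0 bit 4; 36 bits remain
Read 2: bits[4:9] width=5 -> value=31 (bin 11111); offset now 9 = byte 1 bit 1; 31 bits remain
Read 3: bits[9:10] width=1 -> value=1 (bin 1); offset now 10 = byte 1 bit 2; 30 bits remain
Read 4: bits[10:12] width=2 -> value=0 (bin 00); offset now 12 = byte 1 bit 4; 28 bits remain
Read 5: bits[12:19] width=7 -> value=73 (bin 1001001); offset now 19 = byte 2 bit 3; 21 bits remain
Read 6: bits[19:20] width=1 -> value=1 (bin 1); offset now 20 = byte 2 bit 4; 20 bits remain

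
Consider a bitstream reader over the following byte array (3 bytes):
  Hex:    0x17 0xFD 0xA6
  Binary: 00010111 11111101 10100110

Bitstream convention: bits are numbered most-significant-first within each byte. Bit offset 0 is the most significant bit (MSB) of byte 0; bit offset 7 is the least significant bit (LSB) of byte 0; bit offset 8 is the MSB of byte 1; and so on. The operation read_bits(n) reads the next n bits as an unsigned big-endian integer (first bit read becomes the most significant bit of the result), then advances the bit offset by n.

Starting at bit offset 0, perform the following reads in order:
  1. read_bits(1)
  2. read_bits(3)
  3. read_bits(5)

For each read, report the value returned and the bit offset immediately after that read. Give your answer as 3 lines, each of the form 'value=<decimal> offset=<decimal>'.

Answer: value=0 offset=1
value=1 offset=4
value=15 offset=9

Derivation:
Read 1: bits[0:1] width=1 -> value=0 (bin 0); offset now 1 = byte 0 bit 1; 23 bits remain
Read 2: bits[1:4] width=3 -> value=1 (bin 001); offset now 4 = byte 0 bit 4; 20 bits remain
Read 3: bits[4:9] width=5 -> value=15 (bin 01111); offset now 9 = byte 1 bit 1; 15 bits remain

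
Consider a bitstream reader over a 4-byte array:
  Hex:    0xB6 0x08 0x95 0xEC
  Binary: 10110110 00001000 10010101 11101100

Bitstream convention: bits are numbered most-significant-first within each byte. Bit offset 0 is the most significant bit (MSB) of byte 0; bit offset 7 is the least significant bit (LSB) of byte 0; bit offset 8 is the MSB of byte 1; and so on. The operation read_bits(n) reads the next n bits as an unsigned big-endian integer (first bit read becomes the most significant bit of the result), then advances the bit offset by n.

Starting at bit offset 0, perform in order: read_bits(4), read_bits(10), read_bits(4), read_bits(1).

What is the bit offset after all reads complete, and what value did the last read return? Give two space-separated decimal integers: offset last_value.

Read 1: bits[0:4] width=4 -> value=11 (bin 1011); offset now 4 = byte 0 bit 4; 28 bits remain
Read 2: bits[4:14] width=10 -> value=386 (bin 0110000010); offset now 14 = byte 1 bit 6; 18 bits remain
Read 3: bits[14:18] width=4 -> value=2 (bin 0010); offset now 18 = byte 2 bit 2; 14 bits remain
Read 4: bits[18:19] width=1 -> value=0 (bin 0); offset now 19 = byte 2 bit 3; 13 bits remain

Answer: 19 0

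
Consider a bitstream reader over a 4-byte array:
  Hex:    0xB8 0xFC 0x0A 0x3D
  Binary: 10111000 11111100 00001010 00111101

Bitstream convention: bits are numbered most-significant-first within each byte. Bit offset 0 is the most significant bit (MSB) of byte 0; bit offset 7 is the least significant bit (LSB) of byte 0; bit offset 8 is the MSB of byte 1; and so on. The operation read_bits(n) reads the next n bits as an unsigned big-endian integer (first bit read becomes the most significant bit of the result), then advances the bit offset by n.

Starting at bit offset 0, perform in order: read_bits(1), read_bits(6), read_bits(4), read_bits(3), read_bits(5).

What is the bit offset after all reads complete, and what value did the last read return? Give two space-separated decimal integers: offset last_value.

Read 1: bits[0:1] width=1 -> value=1 (bin 1); offset now 1 = byte 0 bit 1; 31 bits remain
Read 2: bits[1:7] width=6 -> value=28 (bin 011100); offset now 7 = byte 0 bit 7; 25 bits remain
Read 3: bits[7:11] width=4 -> value=7 (bin 0111); offset now 11 = byte 1 bit 3; 21 bits remain
Read 4: bits[11:14] width=3 -> value=7 (bin 111); offset now 14 = byte 1 bit 6; 18 bits remain
Read 5: bits[14:19] width=5 -> value=0 (bin 00000); offset now 19 = byte 2 bit 3; 13 bits remain

Answer: 19 0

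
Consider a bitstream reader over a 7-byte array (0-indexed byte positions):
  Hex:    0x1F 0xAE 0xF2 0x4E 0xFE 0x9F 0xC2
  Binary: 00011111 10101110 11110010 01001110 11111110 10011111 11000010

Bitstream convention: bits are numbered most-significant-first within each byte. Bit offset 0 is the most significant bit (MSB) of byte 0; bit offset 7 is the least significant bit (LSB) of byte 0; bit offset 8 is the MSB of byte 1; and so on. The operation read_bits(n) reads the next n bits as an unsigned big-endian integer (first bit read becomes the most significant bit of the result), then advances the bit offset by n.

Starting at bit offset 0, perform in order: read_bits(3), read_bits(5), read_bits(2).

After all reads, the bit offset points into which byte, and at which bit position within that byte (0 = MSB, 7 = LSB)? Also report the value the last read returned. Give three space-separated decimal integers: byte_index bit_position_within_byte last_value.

Read 1: bits[0:3] width=3 -> value=0 (bin 000); offset now 3 = byte 0 bit 3; 53 bits remain
Read 2: bits[3:8] width=5 -> value=31 (bin 11111); offset now 8 = byte 1 bit 0; 48 bits remain
Read 3: bits[8:10] width=2 -> value=2 (bin 10); offset now 10 = byte 1 bit 2; 46 bits remain

Answer: 1 2 2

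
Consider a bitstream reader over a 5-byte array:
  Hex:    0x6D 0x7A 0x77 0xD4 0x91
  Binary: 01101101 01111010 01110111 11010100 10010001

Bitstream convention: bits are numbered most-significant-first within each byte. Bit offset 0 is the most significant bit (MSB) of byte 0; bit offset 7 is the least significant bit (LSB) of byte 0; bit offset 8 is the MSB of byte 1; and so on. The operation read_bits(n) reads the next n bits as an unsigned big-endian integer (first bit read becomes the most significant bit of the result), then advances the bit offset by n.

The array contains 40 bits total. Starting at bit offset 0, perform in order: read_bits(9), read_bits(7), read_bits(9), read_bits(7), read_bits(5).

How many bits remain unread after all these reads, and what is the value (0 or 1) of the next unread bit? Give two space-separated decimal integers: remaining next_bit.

Answer: 3 0

Derivation:
Read 1: bits[0:9] width=9 -> value=218 (bin 011011010); offset now 9 = byte 1 bit 1; 31 bits remain
Read 2: bits[9:16] width=7 -> value=122 (bin 1111010); offset now 16 = byte 2 bit 0; 24 bits remain
Read 3: bits[16:25] width=9 -> value=239 (bin 011101111); offset now 25 = byte 3 bit 1; 15 bits remain
Read 4: bits[25:32] width=7 -> value=84 (bin 1010100); offset now 32 = byte 4 bit 0; 8 bits remain
Read 5: bits[32:37] width=5 -> value=18 (bin 10010); offset now 37 = byte 4 bit 5; 3 bits remain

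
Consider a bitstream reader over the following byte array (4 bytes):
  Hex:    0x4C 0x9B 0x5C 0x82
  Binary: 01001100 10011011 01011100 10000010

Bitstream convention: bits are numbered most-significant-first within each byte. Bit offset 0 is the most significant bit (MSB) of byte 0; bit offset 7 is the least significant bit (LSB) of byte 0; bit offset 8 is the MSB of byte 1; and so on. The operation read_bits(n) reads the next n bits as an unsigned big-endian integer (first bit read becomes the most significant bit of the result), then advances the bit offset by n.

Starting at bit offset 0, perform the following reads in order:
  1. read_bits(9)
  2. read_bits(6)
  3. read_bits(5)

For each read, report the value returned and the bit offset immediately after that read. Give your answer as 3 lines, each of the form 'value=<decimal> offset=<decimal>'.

Answer: value=153 offset=9
value=13 offset=15
value=21 offset=20

Derivation:
Read 1: bits[0:9] width=9 -> value=153 (bin 010011001); offset now 9 = byte 1 bit 1; 23 bits remain
Read 2: bits[9:15] width=6 -> value=13 (bin 001101); offset now 15 = byte 1 bit 7; 17 bits remain
Read 3: bits[15:20] width=5 -> value=21 (bin 10101); offset now 20 = byte 2 bit 4; 12 bits remain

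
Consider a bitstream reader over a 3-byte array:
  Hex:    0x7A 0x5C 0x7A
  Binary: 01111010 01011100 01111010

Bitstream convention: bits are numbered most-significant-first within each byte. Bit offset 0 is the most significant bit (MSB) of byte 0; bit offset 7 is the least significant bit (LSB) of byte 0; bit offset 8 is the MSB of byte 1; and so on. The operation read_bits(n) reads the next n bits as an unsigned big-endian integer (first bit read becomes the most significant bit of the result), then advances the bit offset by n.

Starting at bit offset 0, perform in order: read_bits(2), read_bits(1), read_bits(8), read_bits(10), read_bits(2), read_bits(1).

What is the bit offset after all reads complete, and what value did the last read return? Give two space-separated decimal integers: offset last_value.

Answer: 24 0

Derivation:
Read 1: bits[0:2] width=2 -> value=1 (bin 01); offset now 2 = byte 0 bit 2; 22 bits remain
Read 2: bits[2:3] width=1 -> value=1 (bin 1); offset now 3 = byte 0 bit 3; 21 bits remain
Read 3: bits[3:11] width=8 -> value=210 (bin 11010010); offset now 11 = byte 1 bit 3; 13 bits remain
Read 4: bits[11:21] width=10 -> value=911 (bin 1110001111); offset now 21 = byte 2 bit 5; 3 bits remain
Read 5: bits[21:23] width=2 -> value=1 (bin 01); offset now 23 = byte 2 bit 7; 1 bits remain
Read 6: bits[23:24] width=1 -> value=0 (bin 0); offset now 24 = byte 3 bit 0; 0 bits remain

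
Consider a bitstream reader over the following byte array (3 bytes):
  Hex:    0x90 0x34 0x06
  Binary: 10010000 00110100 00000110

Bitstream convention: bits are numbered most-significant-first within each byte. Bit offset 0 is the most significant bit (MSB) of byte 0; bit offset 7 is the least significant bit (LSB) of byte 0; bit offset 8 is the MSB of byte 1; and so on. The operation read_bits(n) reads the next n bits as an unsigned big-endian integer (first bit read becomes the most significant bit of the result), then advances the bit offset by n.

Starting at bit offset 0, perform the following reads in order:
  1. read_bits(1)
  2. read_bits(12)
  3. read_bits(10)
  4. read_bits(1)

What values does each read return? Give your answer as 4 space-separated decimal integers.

Answer: 1 518 515 0

Derivation:
Read 1: bits[0:1] width=1 -> value=1 (bin 1); offset now 1 = byte 0 bit 1; 23 bits remain
Read 2: bits[1:13] width=12 -> value=518 (bin 001000000110); offset now 13 = byte 1 bit 5; 11 bits remain
Read 3: bits[13:23] width=10 -> value=515 (bin 1000000011); offset now 23 = byte 2 bit 7; 1 bits remain
Read 4: bits[23:24] width=1 -> value=0 (bin 0); offset now 24 = byte 3 bit 0; 0 bits remain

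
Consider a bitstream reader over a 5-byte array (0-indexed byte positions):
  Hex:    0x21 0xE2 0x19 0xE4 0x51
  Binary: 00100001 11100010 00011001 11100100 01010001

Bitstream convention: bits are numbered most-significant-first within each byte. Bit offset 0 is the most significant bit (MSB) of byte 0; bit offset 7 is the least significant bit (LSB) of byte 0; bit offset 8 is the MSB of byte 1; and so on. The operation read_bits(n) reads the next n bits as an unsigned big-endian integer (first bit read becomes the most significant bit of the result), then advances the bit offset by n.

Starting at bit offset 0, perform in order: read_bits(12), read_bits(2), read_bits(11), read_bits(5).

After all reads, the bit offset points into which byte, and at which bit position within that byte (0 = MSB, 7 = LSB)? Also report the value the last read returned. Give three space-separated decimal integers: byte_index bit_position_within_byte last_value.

Read 1: bits[0:12] width=12 -> value=542 (bin 001000011110); offset now 12 = byte 1 bit 4; 28 bits remain
Read 2: bits[12:14] width=2 -> value=0 (bin 00); offset now 14 = byte 1 bit 6; 26 bits remain
Read 3: bits[14:25] width=11 -> value=1075 (bin 10000110011); offset now 25 = byte 3 bit 1; 15 bits remain
Read 4: bits[25:30] width=5 -> value=25 (bin 11001); offset now 30 = byte 3 bit 6; 10 bits remain

Answer: 3 6 25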